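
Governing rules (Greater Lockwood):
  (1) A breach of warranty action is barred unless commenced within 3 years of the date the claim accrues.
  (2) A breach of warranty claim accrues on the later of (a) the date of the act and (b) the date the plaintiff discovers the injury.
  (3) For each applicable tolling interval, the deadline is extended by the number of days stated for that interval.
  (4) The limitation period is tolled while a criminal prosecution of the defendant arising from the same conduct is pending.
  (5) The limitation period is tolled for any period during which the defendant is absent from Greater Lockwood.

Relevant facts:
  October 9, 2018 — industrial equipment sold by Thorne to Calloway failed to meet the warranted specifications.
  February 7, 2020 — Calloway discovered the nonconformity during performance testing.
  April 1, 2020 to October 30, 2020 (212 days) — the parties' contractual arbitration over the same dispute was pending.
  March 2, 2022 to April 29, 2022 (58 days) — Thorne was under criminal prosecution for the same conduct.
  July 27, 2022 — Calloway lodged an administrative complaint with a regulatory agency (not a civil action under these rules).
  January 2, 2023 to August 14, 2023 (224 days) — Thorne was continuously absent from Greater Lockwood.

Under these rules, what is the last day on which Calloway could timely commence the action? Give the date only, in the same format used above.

November 16, 2023

Taking the later of the act (October 9, 2018) and discovery (February 7, 2020), the claim accrued on February 7, 2020.
3 years from February 7, 2020 is February 7, 2023.
The pending criminal prosecution from March 2, 2022 to April 29, 2022 tolled the period for 58 days, extending the deadline to April 6, 2023.
The defendant's absence from the jurisdiction from January 2, 2023 to August 14, 2023 tolled the period for 224 days, extending the deadline to November 16, 2023.
No stated provision tolls the period for a pending arbitration, so the interval from April 1, 2020 to October 30, 2020 has no effect on the deadline.
None of the other events listed affects the running of the period under the stated rules.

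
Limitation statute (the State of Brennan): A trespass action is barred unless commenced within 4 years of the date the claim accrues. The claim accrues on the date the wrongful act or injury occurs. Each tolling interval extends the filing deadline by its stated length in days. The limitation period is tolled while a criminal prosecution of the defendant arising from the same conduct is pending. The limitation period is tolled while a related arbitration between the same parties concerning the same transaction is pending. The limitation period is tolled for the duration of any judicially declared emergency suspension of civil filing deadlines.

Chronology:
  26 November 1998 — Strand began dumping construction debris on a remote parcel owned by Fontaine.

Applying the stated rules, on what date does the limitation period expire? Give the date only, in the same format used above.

The limitation period began to run on 26 November 1998.
Adding the 4 years base period to 26 November 1998 gives a deadline of 26 November 2002, before any tolling.

26 November 2002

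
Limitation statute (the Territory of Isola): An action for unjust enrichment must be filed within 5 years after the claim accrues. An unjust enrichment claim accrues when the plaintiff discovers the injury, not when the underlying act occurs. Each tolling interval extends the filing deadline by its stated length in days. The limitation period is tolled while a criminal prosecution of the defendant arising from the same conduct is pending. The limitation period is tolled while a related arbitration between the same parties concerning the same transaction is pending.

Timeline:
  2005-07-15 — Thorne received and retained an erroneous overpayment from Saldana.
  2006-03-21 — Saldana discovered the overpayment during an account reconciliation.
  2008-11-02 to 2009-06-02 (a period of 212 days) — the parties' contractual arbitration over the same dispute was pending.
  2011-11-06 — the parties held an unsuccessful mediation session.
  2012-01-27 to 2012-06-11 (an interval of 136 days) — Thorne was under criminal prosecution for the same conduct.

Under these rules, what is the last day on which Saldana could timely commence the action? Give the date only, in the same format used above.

Accrual is tied to discovery, so the period began on 2006-03-21 rather than on 2005-07-15 when the act occurred.
Adding the 5 years base period to 2006-03-21 gives a deadline of 2011-03-21, before any tolling.
The period was tolled for 212 days by the pending related arbitration (2008-11-02 to 2009-06-02), pushing the deadline to 2011-10-19.
By the time the pending criminal prosecution began on 2012-01-27, the limitation period had already expired on 2011-10-19; that interval cannot revive it.
None of the other events listed affects the running of the period under the stated rules.

2011-10-19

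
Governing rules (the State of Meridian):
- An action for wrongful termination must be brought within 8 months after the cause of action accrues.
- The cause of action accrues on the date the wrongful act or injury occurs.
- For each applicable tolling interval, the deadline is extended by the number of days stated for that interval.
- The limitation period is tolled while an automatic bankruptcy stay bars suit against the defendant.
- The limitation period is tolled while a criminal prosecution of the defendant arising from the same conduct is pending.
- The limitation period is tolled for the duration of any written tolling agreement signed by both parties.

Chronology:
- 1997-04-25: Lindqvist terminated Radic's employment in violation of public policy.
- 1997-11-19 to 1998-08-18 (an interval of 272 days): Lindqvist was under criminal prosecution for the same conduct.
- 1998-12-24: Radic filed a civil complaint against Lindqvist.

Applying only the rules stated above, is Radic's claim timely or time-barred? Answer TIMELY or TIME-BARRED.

The cause of action accrued on 1997-04-25, the date of the act.
8 months from 1997-04-25 is 1997-12-25.
The pending criminal prosecution from 1997-11-19 to 1998-08-18 tolled the period for 272 days, extending the deadline to 1998-09-23.
Radic filed on 1998-12-24, after the 1998-09-23 deadline, so the action is time-barred.

TIME-BARRED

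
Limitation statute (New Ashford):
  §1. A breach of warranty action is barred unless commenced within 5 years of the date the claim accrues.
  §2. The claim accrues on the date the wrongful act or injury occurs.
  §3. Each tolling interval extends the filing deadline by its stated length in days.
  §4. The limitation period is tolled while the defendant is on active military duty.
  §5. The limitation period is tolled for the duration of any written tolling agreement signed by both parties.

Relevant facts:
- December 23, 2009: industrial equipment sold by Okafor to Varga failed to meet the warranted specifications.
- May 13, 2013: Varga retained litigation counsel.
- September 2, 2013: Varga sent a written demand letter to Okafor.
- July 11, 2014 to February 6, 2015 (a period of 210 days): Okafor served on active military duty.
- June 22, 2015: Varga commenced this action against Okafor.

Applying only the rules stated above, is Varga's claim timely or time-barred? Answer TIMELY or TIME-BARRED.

The claim accrued on December 23, 2009, when the wrongful act occurred.
5 years from December 23, 2009 is December 23, 2014.
The defendant's active military service from July 11, 2014 to February 6, 2015 tolled the period for 210 days, extending the deadline to July 21, 2015.
The other events in the timeline have no effect on the limitation period under the stated rules.
The June 22, 2015 filing precedes the July 21, 2015 deadline; the claim is timely.

TIMELY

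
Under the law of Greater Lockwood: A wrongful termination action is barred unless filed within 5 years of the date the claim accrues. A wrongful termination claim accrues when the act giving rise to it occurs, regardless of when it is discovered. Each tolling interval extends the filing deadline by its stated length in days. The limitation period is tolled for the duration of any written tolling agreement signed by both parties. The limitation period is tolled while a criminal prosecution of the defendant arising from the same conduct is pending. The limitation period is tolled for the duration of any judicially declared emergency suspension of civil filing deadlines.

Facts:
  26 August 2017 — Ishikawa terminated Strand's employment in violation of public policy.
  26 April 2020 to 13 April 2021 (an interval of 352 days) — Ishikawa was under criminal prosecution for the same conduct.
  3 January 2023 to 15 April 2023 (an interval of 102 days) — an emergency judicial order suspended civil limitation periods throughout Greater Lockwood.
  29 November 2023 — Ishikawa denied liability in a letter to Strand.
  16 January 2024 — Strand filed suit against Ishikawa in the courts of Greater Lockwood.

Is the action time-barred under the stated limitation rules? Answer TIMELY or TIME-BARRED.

TIME-BARRED

The claim accrued on 26 August 2017, when the wrongful act occurred.
5 years from 26 August 2017 is 26 August 2022.
Because the pending criminal prosecution ran from 26 April 2020 to 13 April 2021, the deadline is extended by 352 days to 13 August 2023.
Because the emergency suspension of filing deadlines ran from 3 January 2023 to 15 April 2023, the deadline is extended by 102 days to 23 November 2023.
None of the other events listed affects the running of the period under the stated rules.
The 16 January 2024 filing falls after the 23 November 2023 deadline; the claim is time-barred.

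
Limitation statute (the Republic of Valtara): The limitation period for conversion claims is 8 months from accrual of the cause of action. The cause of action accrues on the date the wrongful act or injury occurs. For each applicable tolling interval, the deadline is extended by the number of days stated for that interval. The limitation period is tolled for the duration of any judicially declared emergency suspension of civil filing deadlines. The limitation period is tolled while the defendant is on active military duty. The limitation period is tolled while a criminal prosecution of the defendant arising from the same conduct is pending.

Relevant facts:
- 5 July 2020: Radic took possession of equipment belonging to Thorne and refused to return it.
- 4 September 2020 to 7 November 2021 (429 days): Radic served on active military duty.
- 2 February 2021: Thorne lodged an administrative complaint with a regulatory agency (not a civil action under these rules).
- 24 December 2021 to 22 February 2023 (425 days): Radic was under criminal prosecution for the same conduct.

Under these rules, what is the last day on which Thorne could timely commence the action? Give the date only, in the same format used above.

7 July 2023

The cause of action accrued on 5 July 2020, the date of the act.
Adding the 8 months base period to 5 July 2020 gives a deadline of 5 March 2021, before any tolling.
Because the defendant's active military service ran from 4 September 2020 to 7 November 2021, the deadline is extended by 429 days to 8 May 2022.
Because the pending criminal prosecution ran from 24 December 2021 to 22 February 2023, the deadline is extended by 425 days to 7 July 2023.
None of the other events listed affects the running of the period under the stated rules.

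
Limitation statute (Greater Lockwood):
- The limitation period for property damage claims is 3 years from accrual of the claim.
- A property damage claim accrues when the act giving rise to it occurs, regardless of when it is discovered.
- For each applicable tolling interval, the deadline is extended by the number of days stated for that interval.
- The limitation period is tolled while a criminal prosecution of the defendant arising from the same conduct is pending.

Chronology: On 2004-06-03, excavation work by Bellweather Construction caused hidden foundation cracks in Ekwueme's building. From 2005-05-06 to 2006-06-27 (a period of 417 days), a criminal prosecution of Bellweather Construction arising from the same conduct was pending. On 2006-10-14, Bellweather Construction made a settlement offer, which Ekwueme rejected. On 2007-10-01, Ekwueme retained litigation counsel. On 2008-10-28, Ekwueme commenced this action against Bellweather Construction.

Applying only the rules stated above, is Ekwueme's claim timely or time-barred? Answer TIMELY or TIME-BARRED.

TIME-BARRED

The claim accrued on 2004-06-03, the date of the act.
Adding the 3 years base period to 2004-06-03 gives a deadline of 2007-06-03, before any tolling.
The period was tolled for 417 days by the pending criminal prosecution (2005-05-06 to 2006-06-27), pushing the deadline to 2008-07-24.
Nothing else in the chronology tolls or restarts the period.
Filing on 2008-10-28 missed the 2008-07-24 deadline — the action is time-barred.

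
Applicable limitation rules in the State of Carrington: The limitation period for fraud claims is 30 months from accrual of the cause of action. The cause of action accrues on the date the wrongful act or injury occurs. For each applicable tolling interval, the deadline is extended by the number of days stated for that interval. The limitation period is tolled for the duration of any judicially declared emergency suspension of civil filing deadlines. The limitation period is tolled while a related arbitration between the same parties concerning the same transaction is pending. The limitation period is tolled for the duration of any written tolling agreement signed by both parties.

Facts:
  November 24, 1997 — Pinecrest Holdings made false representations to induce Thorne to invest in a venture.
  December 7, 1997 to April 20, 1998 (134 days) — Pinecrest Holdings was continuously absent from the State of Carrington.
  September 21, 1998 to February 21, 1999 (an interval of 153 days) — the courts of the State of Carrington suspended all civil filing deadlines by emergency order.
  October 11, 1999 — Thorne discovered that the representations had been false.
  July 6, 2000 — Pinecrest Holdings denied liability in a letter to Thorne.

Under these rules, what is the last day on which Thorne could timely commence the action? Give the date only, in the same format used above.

The claim accrued on November 24, 1997, when the wrongful act occurred; under the stated occurrence rule the October 11, 1999 discovery does not delay accrual.
Adding the 30 months base period to November 24, 1997 gives a deadline of May 24, 2000, before any tolling.
The emergency suspension of filing deadlines from September 21, 1998 to February 21, 1999 tolled the period for 153 days, extending the deadline to October 24, 2000.
No stated provision tolls the period for the defendant's absence, so the interval from December 7, 1997 to April 20, 1998 has no effect on the deadline.
Nothing else in the chronology tolls or restarts the period.

October 24, 2000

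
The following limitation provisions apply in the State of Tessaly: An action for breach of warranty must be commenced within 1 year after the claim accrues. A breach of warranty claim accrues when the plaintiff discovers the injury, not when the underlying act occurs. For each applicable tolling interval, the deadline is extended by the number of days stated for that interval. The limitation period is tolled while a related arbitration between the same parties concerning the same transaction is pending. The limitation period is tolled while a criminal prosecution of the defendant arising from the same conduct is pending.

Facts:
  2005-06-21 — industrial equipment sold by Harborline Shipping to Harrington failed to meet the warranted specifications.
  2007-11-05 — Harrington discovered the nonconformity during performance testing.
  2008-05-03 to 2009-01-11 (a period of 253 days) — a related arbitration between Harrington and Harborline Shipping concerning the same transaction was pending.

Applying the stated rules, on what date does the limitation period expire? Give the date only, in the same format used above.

2009-07-16

Accrual is tied to discovery, so the period began on 2007-11-05 rather than on 2005-06-21 when the act occurred.
1 year from 2007-11-05 is 2008-11-05.
The pending related arbitration from 2008-05-03 to 2009-01-11 tolled the period for 253 days, extending the deadline to 2009-07-16.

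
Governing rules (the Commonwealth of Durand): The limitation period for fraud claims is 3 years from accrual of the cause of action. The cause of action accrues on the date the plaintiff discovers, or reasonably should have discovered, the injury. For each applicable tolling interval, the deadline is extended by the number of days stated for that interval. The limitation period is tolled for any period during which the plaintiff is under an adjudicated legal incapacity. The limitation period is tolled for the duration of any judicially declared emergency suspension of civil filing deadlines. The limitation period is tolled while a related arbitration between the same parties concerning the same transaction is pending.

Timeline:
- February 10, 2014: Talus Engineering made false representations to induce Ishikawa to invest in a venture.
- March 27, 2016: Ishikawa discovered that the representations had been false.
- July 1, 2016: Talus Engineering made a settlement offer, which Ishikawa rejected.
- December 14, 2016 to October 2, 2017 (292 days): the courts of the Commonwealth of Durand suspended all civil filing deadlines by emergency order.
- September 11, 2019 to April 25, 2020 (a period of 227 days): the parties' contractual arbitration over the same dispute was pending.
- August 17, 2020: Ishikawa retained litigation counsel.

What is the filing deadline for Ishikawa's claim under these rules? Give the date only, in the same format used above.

August 27, 2020

The claim did not accrue until Ishikawa discovered the injury on March 27, 2016; the February 10, 2014 act date does not start the clock under the stated rule.
The untolled deadline — 3 years after March 27, 2016 — is March 27, 2019.
The emergency suspension of filing deadlines from December 14, 2016 to October 2, 2017 tolled the period for 292 days, extending the deadline to January 13, 2020.
Because the pending related arbitration ran from September 11, 2019 to April 25, 2020, the deadline is extended by 227 days to August 27, 2020.
Nothing else in the chronology tolls or restarts the period.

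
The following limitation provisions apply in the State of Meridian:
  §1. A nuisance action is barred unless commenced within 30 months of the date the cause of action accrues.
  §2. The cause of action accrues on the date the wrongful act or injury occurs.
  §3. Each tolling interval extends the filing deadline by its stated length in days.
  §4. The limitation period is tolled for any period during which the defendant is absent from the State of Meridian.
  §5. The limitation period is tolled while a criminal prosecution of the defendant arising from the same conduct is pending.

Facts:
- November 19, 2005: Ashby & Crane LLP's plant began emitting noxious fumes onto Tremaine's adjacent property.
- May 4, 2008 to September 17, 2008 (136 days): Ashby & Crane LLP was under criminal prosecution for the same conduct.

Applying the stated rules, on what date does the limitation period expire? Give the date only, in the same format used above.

October 2, 2008

The limitation period began to run on November 19, 2005.
Adding the 30 months base period to November 19, 2005 gives a deadline of May 19, 2008, before any tolling.
The pending criminal prosecution from May 4, 2008 to September 17, 2008 tolled the period for 136 days, extending the deadline to October 2, 2008.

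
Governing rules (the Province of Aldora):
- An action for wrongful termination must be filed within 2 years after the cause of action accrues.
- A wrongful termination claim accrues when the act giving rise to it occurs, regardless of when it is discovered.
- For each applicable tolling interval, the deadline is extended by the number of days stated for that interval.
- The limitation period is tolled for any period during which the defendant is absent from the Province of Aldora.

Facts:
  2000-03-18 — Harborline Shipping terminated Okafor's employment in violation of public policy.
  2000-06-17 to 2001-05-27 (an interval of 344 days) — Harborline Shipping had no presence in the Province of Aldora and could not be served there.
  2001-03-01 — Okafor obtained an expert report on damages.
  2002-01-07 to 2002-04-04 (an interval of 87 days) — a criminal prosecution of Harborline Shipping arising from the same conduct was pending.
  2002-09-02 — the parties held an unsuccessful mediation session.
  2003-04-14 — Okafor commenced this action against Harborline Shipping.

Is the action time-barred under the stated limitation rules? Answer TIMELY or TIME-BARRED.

TIME-BARRED

The claim accrued on 2000-03-18, when the wrongful act occurred.
The untolled deadline — 2 years after 2000-03-18 — is 2002-03-18.
The defendant's absence from the jurisdiction from 2000-06-17 to 2001-05-27 tolled the period for 344 days, extending the deadline to 2003-02-25.
No stated provision tolls the period for a criminal prosecution, so the interval from 2002-01-07 to 2002-04-04 has no effect on the deadline.
The other events in the timeline have no effect on the limitation period under the stated rules.
The 2003-04-14 filing falls after the 2003-02-25 deadline; the claim is time-barred.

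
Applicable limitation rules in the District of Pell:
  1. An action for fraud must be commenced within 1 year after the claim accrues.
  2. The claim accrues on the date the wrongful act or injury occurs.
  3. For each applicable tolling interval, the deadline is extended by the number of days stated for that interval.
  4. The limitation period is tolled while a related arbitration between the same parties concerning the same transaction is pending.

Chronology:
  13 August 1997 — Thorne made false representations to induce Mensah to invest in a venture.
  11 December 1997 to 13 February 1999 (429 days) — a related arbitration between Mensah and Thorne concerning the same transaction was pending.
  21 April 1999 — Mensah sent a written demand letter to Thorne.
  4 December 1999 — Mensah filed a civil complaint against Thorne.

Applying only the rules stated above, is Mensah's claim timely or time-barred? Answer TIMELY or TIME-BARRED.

The claim accrued on 13 August 1997, the date of the act.
The untolled deadline — 1 year after 13 August 1997 — is 13 August 1998.
Because the pending related arbitration ran from 11 December 1997 to 13 February 1999, the deadline is extended by 429 days to 16 October 1999.
The other events in the timeline have no effect on the limitation period under the stated rules.
Filing on 4 December 1999 missed the 16 October 1999 deadline — the action is time-barred.

TIME-BARRED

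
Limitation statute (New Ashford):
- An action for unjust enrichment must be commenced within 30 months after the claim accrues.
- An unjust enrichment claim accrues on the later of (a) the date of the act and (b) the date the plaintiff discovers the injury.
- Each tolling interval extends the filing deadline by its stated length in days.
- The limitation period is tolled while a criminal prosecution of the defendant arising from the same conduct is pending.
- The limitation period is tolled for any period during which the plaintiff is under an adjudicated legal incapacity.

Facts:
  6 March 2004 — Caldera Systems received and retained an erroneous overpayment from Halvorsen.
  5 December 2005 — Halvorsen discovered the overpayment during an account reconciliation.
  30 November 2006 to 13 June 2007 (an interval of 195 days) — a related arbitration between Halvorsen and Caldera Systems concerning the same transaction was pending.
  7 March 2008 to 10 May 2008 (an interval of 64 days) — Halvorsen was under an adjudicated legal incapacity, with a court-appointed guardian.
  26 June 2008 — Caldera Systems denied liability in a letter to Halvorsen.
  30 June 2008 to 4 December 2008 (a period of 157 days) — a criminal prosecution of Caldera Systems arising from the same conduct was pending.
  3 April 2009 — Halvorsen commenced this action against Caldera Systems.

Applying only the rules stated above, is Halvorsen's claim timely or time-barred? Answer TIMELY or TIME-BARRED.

TIME-BARRED

Taking the later of the act (6 March 2004) and discovery (5 December 2005), the claim accrued on 5 December 2005.
30 months from 5 December 2005 is 5 June 2008.
The period was tolled for 64 days by the plaintiff's legal incapacity (7 March 2008 to 10 May 2008), pushing the deadline to 8 August 2008.
The pending criminal prosecution from 30 June 2008 to 4 December 2008 tolled the period for 157 days, extending the deadline to 12 January 2009.
No stated provision tolls the period for a pending arbitration, so the interval from 30 November 2006 to 13 June 2007 has no effect on the deadline.
The other events in the timeline have no effect on the limitation period under the stated rules.
The 3 April 2009 filing falls after the 12 January 2009 deadline; the claim is time-barred.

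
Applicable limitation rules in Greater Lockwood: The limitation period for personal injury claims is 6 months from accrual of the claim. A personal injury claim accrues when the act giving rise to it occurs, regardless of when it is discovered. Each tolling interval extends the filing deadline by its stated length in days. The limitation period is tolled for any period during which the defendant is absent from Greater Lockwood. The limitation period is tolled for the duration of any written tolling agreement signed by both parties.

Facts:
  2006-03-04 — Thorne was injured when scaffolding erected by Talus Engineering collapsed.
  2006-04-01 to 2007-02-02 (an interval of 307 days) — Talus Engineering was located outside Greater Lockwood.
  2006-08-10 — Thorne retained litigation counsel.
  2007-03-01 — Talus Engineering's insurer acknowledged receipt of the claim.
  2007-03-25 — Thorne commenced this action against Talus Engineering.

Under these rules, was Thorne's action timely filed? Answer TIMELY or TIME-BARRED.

TIMELY

The claim accrued on 2006-03-04, the date of the act.
Adding the 6 months base period to 2006-03-04 gives a deadline of 2006-09-04, before any tolling.
The period was tolled for 307 days by the defendant's absence from the jurisdiction (2006-04-01 to 2007-02-02), pushing the deadline to 2007-07-08.
The other events in the timeline have no effect on the limitation period under the stated rules.
Thorne filed on 2007-03-25, before the 2007-07-08 deadline, so the action is timely.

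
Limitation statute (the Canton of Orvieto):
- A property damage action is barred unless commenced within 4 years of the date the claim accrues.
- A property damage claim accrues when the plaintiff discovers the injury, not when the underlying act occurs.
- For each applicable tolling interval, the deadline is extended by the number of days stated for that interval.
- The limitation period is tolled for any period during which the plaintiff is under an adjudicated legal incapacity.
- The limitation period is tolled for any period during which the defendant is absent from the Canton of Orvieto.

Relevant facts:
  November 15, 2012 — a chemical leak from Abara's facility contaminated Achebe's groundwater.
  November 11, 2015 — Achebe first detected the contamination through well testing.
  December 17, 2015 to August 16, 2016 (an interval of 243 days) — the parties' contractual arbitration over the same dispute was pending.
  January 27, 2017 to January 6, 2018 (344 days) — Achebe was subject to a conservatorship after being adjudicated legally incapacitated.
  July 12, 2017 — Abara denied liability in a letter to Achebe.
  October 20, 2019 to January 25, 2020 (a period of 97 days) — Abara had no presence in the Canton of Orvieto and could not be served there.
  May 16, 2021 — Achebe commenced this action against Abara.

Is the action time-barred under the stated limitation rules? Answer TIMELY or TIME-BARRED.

The claim did not accrue until Achebe discovered the injury on November 11, 2015; the November 15, 2012 act date does not start the clock under the stated rule.
4 years from November 11, 2015 is November 11, 2019.
The plaintiff's legal incapacity from January 27, 2017 to January 6, 2018 tolled the period for 344 days, extending the deadline to October 20, 2020.
The defendant's absence from the jurisdiction from October 20, 2019 to January 25, 2020 tolled the period for 97 days, extending the deadline to January 25, 2021.
The pending related arbitration from December 17, 2015 to August 16, 2016 does not toll the period, because no stated rule makes a pending arbitration a tolling event.
The other events in the timeline have no effect on the limitation period under the stated rules.
Achebe filed on May 16, 2021, after the January 25, 2021 deadline, so the action is time-barred.

TIME-BARRED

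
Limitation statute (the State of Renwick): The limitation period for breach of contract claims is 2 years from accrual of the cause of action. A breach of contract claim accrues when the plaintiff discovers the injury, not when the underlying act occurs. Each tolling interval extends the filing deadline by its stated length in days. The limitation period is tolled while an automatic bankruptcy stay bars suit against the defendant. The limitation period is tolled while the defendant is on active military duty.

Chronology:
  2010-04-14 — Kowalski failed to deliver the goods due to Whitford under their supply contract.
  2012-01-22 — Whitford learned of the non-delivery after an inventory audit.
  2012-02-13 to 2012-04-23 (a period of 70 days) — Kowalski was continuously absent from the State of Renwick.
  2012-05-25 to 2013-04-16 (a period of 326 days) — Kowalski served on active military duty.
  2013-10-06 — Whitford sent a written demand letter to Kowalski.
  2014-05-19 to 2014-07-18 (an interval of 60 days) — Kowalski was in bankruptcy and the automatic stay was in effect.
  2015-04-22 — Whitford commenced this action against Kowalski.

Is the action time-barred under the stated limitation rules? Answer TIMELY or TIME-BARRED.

Under the discovery rule, the claim accrued on 2012-01-22, when Whitford discovered the injury — not on the 2010-04-14 date of the underlying act.
The untolled deadline — 2 years after 2012-01-22 — is 2014-01-22.
The defendant's active military service from 2012-05-25 to 2013-04-16 tolled the period for 326 days, extending the deadline to 2014-12-14.
The period was tolled for 60 days by the automatic bankruptcy stay (2014-05-19 to 2014-07-18), pushing the deadline to 2015-02-12.
The defendant's absence from the jurisdiction from 2012-02-13 to 2012-04-23 does not toll the period, because no stated rule makes the defendant's absence a tolling event.
Nothing else in the chronology tolls or restarts the period.
Whitford filed on 2015-04-22, after the 2015-02-12 deadline, so the action is time-barred.

TIME-BARRED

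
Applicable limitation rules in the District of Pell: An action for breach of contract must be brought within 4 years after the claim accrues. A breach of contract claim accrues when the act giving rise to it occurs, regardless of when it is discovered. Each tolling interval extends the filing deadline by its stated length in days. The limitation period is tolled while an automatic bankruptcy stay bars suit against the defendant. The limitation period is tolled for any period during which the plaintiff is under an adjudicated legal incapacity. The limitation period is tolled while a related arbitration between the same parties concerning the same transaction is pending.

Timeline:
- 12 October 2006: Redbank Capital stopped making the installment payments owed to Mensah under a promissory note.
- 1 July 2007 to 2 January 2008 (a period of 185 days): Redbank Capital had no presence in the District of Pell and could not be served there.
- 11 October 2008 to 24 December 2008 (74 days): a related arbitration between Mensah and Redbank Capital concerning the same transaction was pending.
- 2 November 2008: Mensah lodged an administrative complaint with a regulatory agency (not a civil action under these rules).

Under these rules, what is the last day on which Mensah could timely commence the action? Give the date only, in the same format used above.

25 December 2010

The claim accrued on 12 October 2006, the date of the act.
Adding the 4 years base period to 12 October 2006 gives a deadline of 12 October 2010, before any tolling.
The period was tolled for 74 days by the pending related arbitration (11 October 2008 to 24 December 2008), pushing the deadline to 25 December 2010.
The defendant's absence from the jurisdiction from 1 July 2007 to 2 January 2008 does not toll the period, because no stated rule makes the defendant's absence a tolling event.
None of the other events listed affects the running of the period under the stated rules.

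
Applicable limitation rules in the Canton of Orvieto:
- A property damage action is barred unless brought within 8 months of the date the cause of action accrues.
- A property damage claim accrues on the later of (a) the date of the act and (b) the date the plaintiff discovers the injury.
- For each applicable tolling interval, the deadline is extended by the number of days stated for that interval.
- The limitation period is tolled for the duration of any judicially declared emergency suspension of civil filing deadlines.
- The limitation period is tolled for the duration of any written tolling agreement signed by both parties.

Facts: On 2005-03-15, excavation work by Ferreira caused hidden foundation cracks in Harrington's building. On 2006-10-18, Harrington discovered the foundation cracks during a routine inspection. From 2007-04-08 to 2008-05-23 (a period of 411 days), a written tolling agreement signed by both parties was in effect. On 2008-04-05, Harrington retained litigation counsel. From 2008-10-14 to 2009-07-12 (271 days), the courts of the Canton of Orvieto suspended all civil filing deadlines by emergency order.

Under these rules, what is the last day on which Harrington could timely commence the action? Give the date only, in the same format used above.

Because discovery on 2006-10-18 post-dates the 2005-03-15 act, accrual under the later-of rule falls on 2006-10-18.
8 months from 2006-10-18 is 2007-06-18.
The written tolling agreement from 2007-04-08 to 2008-05-23 tolled the period for 411 days, extending the deadline to 2008-08-02.
By the time the emergency suspension of filing deadlines began on 2008-10-14, the limitation period had already expired on 2008-08-02; that interval cannot revive it.
None of the other events listed affects the running of the period under the stated rules.

2008-08-02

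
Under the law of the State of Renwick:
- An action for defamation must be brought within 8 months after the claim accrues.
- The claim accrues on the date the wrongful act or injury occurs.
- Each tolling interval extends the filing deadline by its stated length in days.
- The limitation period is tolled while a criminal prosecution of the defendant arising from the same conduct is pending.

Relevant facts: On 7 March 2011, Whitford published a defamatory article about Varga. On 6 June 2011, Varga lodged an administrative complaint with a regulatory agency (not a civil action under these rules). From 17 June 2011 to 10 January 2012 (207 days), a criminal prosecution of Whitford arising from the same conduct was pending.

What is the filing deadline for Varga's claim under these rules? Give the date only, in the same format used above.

The claim accrued on 7 March 2011, the date of the act.
The untolled deadline — 8 months after 7 March 2011 — is 7 November 2011.
Because the pending criminal prosecution ran from 17 June 2011 to 10 January 2012, the deadline is extended by 207 days to 1 June 2012.
Nothing else in the chronology tolls or restarts the period.

1 June 2012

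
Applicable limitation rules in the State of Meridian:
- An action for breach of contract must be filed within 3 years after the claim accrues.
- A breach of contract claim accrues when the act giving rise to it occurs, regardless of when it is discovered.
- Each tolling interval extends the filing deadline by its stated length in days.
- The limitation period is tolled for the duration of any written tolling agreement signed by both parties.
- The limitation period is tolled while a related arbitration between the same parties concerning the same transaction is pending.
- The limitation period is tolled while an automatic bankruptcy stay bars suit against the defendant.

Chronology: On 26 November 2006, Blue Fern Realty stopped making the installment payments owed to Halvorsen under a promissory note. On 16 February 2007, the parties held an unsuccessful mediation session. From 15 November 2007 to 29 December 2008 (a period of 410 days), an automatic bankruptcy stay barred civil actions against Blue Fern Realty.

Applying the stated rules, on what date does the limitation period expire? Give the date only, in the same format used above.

The claim accrued on 26 November 2006, the date of the act.
The untolled deadline — 3 years after 26 November 2006 — is 26 November 2009.
Because the automatic bankruptcy stay ran from 15 November 2007 to 29 December 2008, the deadline is extended by 410 days to 10 January 2011.
None of the other events listed affects the running of the period under the stated rules.

10 January 2011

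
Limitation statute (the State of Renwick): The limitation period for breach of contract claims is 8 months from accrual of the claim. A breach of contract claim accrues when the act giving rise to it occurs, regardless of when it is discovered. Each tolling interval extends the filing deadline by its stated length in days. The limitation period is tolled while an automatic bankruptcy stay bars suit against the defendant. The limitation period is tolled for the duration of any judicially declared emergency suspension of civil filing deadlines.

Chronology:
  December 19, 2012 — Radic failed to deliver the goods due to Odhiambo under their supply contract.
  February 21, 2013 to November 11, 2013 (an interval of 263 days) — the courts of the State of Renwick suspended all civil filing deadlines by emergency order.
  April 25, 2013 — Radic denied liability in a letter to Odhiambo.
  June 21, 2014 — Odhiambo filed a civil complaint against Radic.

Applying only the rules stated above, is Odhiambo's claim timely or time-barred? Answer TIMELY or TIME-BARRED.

The claim accrued on December 19, 2012, the date of the act.
8 months from December 19, 2012 is August 19, 2013.
The period was tolled for 263 days by the emergency suspension of filing deadlines (February 21, 2013 to November 11, 2013), pushing the deadline to May 9, 2014.
None of the other events listed affects the running of the period under the stated rules.
Odhiambo filed on June 21, 2014, after the May 9, 2014 deadline, so the action is time-barred.

TIME-BARRED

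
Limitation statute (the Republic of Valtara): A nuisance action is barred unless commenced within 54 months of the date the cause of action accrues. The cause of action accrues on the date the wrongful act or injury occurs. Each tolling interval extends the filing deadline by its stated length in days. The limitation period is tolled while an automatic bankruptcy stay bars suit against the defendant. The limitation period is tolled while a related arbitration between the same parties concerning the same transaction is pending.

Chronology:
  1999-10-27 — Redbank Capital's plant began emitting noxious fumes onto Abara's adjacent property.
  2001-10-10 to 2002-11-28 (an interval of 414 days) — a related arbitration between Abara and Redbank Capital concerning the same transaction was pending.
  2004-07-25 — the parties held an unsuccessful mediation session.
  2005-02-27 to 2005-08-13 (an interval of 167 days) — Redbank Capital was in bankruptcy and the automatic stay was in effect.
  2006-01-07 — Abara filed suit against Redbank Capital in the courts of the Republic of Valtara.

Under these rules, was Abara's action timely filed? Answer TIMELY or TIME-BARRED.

The limitation period began to run on 1999-10-27.
Adding the 54 months base period to 1999-10-27 gives a deadline of 2004-04-27, before any tolling.
The pending related arbitration from 2001-10-10 to 2002-11-28 tolled the period for 414 days, extending the deadline to 2005-06-15.
The automatic bankruptcy stay from 2005-02-27 to 2005-08-13 tolled the period for 167 days, extending the deadline to 2005-11-29.
The other events in the timeline have no effect on the limitation period under the stated rules.
The 2006-01-07 filing falls after the 2005-11-29 deadline; the claim is time-barred.

TIME-BARRED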